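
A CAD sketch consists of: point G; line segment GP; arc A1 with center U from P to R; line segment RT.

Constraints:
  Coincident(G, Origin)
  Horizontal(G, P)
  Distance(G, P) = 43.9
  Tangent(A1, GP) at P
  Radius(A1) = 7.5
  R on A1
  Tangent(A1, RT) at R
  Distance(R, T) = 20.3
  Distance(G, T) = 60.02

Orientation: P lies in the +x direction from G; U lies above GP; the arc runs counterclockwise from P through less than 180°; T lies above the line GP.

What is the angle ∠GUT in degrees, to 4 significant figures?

126.6°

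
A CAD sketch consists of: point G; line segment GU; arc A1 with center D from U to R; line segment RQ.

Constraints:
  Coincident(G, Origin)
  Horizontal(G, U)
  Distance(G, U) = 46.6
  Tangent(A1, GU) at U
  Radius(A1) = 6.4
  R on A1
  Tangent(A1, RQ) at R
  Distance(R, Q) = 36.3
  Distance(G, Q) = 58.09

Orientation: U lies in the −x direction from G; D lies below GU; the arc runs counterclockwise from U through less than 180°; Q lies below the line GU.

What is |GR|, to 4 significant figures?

53.29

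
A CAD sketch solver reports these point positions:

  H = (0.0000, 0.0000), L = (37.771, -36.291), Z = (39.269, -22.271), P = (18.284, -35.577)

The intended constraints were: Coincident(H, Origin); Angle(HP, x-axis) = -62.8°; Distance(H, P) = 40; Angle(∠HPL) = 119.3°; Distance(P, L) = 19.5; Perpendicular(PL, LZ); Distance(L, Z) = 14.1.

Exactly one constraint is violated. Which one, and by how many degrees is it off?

Perpendicular(PL, LZ) — off by 4.00°.

H = (0.00, 0.00) ✓; HP at -62.80° ✓; |HP| = 40.00 ✓; ∠HPL = 119.3° ✓; |PL| = 19.50 ✓; ∠(PL, LZ) = 86.00° ✗; |LZ| = 14.10 ✓.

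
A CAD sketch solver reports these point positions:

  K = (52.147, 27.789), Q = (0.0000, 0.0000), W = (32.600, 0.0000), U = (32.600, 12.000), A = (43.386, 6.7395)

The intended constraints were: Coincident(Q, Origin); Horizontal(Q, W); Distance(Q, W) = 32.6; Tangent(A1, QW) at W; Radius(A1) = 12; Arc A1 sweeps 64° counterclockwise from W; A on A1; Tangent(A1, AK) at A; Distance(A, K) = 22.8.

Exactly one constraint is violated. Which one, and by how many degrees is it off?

Tangent(A1, AK) at A — off by 3.40°.

Q = (0.00, 0.00) ✓; Q.y = 0.00, W.y = 0.00 ✓; |QW| = 32.60 ✓; ∠(UW, WQ) = 90.00° ✓; |UW| = 12.00 ✓; bearing(U→A) − bearing(U→W) = 64.00° ✓; |UA| = 12.00 ✓; ∠(UA, AK) = 86.60° ✗; |AK| = 22.80 ✓.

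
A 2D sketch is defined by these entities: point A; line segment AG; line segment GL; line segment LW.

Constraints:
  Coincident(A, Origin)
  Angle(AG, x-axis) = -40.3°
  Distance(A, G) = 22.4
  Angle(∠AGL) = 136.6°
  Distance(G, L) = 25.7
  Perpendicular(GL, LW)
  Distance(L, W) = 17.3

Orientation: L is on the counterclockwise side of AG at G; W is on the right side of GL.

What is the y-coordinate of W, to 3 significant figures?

-30.4

∠AGL = 136.6°, so GL runs at -40.3° + (180° − 136.6°) = 3.10° from the x-axis; with |GL| = 25.7, L = G + 25.7·(cos 3.10°, sin 3.10°) = (42.7, -13.1). GL is perpendicular to LW; with |LW| = 17.3 on the right of GL, W = L + 17.3·(0.0541, -0.999) = (43.7, -30.4). So W.y = -30.4.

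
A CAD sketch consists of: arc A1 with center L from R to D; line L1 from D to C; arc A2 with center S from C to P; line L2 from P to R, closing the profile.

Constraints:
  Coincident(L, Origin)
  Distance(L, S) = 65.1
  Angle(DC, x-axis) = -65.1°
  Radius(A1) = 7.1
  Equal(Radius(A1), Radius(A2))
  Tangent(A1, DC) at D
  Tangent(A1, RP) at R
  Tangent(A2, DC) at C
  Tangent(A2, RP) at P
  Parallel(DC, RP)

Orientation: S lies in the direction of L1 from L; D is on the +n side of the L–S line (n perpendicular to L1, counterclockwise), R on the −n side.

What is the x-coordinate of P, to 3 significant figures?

21.0

The slot axis is L1's direction at -65.1°, so u = (cos -65.1°, sin -65.1°) = (0.421, -0.907) and n = (−sin -65.1°, cos -65.1°) = (0.907, 0.421). L is at the origin and S lies 65.1 along u from L, so S = 65.1·u = (27.4, -59.0). Tangency of A1 to both parallel lines with radius 7.1 puts D and R at L ± 7.1·n: D = (6.44, 2.99), R = (-6.44, -2.99). Equal radii place C and P the same way about S: C = S + 7.1·n = (33.8, -56.1), P = S − 7.1·n = (21.0, -62.0). So P.x = 21.0.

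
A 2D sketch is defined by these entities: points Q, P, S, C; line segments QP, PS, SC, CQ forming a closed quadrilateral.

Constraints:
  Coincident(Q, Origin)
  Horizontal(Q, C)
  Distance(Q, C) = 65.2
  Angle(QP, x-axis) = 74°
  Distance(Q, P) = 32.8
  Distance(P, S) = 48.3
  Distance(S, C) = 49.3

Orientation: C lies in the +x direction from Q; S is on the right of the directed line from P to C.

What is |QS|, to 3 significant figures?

24.4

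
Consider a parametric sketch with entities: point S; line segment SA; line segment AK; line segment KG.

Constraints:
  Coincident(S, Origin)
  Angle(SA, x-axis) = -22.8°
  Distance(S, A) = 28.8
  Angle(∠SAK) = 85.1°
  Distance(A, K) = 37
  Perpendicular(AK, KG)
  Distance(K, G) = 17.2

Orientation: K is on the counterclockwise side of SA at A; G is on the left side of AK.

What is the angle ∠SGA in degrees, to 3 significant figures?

43.3°

S is at the origin; SA runs at -22.8° with length 28.8, so A = 28.8·(cos -22.8°, sin -22.8°) = (26.5, -11.2). ∠SAK = 85.1°, so AK runs at -22.8° + (180° − 85.1°) = 72.1° from the x-axis; with |AK| = 37.0, K = A + 37.0·(cos 72.1°, sin 72.1°) = (37.9, 24.0). The perpendicularity gives KG at right angles to AK; with |KG| = 17.2 on the left of AK, G = K + 17.2·(-0.952, 0.307) = (21.6, 29.3). Then cos ∠SGA = GS·GA / (|GS||GA|), giving 43.3°.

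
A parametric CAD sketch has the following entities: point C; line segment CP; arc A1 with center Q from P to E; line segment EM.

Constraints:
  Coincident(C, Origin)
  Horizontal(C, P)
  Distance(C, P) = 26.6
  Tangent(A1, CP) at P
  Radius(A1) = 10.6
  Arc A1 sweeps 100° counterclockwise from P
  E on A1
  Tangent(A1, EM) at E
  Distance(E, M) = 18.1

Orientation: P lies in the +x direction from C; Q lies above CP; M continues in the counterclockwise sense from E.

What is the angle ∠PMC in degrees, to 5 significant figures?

34.685°

On A1, P sits at bearing -90° from Q; a 100° counterclockwise sweep puts E at bearing 10°, so E = Q + 10.6·(cos 10°, sin 10°) = (37.039, 12.441). Tangency of A1 to EM means the radius QE is perpendicular to EM, so EM runs along (−sin 10°, cos 10°); with |EM| = 18.1, M = (33.896, 30.266). Then cos ∠PMC = MP·MC / (|MP||MC|), giving 34.685°.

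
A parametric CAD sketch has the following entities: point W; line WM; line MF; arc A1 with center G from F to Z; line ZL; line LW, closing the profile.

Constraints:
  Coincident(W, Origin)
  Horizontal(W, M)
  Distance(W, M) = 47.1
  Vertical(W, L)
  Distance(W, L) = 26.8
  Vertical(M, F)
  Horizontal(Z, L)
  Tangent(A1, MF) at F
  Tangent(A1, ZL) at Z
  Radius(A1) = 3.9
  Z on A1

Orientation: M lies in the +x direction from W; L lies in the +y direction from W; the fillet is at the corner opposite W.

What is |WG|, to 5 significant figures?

48.894

W is at the origin; WM is horizontal with |WM| = 47.1 and M on the +x side, so M = (47.100, 0.0000). W and L share the same x with |WL| = 26.8 and L on the +y side, so L = (0.0000, 26.800). The virtual corner opposite W is at (47.100, 26.800). Since A1 is tangent to MF there, GF ⟂ MF and tangency of A1 to ZL means the radius GZ is perpendicular to ZL, with radius 3.9, so the center G sits 3.9 in from both sides at G = (43.200, 22.900). Then |WG| = |G − W| = 48.894.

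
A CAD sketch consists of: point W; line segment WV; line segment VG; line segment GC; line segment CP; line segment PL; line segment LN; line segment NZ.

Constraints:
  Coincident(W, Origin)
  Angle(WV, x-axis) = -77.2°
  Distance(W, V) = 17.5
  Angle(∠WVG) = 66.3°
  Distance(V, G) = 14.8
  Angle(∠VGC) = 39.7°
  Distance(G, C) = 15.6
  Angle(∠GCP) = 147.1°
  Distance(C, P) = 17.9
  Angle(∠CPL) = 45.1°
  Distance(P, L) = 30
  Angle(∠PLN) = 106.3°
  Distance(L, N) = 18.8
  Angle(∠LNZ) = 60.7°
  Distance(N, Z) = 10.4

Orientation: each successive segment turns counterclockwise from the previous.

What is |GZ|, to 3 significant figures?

2.75

∠PLN = 106.3° gives LN at 58.3° from the x-axis; with |LN| = 18.8, N = (23.5, -8.23). ∠LNZ = 60.7° gives NZ at 178° from the x-axis; with |NZ| = 10.4, Z = (13.1, -7.80). Then |GZ| = |Z − G| = 2.75.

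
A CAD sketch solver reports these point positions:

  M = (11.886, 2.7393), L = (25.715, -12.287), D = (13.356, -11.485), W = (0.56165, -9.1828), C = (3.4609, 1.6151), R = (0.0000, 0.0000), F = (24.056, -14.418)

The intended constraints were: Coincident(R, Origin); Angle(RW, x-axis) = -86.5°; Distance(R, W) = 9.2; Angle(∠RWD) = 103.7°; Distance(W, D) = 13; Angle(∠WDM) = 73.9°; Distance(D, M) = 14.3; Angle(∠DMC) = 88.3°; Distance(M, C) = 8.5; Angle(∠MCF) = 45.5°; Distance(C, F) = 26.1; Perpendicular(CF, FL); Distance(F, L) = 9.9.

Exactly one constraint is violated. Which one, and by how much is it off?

Distance(F, L) = 9.9 — off by 7.20.

R = (0.00, 0.00) ✓; RW at -86.50° ✓; |RW| = 9.200 ✓; ∠RWD = 103.7° ✓; |WD| = 13.00 ✓; ∠WDM = 73.90° ✓; |DM| = 14.30 ✓; ∠DMC = 88.30° ✓; |MC| = 8.500 ✓; ∠MCF = 45.50° ✓; |CF| = 26.10 ✓; ∠(CF, FL) = 90.00° ✓; |FL| = 2.701 ✗.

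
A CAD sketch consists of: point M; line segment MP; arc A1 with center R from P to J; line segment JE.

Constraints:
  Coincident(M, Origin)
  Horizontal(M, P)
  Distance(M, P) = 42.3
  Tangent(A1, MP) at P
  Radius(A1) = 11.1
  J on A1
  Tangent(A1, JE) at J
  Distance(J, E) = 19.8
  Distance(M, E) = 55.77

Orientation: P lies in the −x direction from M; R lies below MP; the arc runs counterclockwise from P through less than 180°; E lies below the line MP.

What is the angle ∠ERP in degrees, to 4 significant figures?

174.6°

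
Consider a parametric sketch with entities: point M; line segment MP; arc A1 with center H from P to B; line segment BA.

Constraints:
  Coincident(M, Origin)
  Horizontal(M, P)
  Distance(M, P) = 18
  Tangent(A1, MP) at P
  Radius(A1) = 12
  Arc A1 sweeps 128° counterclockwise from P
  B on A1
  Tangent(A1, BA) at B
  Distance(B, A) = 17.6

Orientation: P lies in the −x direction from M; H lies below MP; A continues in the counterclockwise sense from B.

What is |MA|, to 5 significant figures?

37.179

M is at the origin; MP is horizontal with |MP| = 18.0 and P on the −x side, so P = (-18.000, 0.0000). Tangency of A1 to MP means the radius HP is perpendicular to MP, so H = P + (0, -12) = (-18.000, -12.000). On A1, P sits at bearing 90° from H; a 128° counterclockwise sweep puts B at bearing 218°, so B = H + 12.0·(cos 218°, sin 218°) = (-27.456, -19.388). The tangent condition forces HB to be normal to BA, so BA runs along (−sin 218°, cos 218°); with |BA| = 17.6, A = (-16.620, -33.257). Then |MA| = |A − M| = 37.179.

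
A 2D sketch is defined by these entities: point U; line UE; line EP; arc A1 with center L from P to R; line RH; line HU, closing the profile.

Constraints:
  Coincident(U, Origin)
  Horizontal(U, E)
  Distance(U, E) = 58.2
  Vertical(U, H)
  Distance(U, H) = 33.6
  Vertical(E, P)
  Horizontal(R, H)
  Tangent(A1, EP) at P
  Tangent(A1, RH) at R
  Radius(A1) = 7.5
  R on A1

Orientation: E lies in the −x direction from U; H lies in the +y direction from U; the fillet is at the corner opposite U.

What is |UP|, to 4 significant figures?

63.78

U is at the origin; UE is horizontal with |UE| = 58.2 and E on the −x side, so E = (-58.20, 0.000). UH is vertical with |UH| = 33.6 and H on the +y side, so H = (0.000, 33.60). The virtual corner opposite U is at (-58.20, 33.60). A1 meets EP tangentially, so LP is at right angles to EP and tangency of A1 to RH means the radius LR is perpendicular to RH, with radius 7.5, so the center L sits 7.5 in from both sides at L = (-50.70, 26.10). That places the tangent points at P = (-58.20, 26.10) on EP and R = (-50.70, 33.60) on RH. Then |UP| = |P − U| = 63.78.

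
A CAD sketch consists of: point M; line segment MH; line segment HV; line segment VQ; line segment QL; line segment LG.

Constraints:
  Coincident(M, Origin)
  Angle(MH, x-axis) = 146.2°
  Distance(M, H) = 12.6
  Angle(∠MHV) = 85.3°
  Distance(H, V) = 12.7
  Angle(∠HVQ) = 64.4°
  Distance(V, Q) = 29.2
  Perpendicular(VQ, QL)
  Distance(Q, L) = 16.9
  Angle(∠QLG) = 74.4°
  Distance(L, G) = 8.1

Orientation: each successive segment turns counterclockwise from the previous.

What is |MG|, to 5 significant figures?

10.862

M is at the origin; MH runs at 146.2° with length 12.6, so H = (-10.470, 7.0093). ∠MHV = 85.3° gives HV at -119.10° from the x-axis; with |HV| = 12.7, V = (-16.647, -4.0876). ∠HVQ = 64.4° gives VQ at -3.5000° from the x-axis; with |VQ| = 29.2, Q = (12.499, -5.8702). VQ ⟂ QL, so QL runs at 86.500°; with |QL| = 16.9, L = (13.530, 10.998). ∠QLG = 74.4° gives LG at -167.90° from the x-axis; with |LG| = 8.1, G = (5.6103, 9.3004). Then |MG| = |G − M| = 10.862.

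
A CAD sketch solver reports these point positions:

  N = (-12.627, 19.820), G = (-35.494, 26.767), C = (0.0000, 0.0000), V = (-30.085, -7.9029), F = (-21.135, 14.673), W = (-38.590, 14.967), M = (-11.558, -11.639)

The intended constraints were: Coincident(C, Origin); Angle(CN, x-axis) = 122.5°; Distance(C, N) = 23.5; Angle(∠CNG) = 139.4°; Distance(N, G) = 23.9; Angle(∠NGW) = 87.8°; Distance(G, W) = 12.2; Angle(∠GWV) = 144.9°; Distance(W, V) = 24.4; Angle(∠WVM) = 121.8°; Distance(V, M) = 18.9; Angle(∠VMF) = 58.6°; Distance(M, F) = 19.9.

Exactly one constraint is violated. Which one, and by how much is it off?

Distance(M, F) = 19.9 — off by 8.10.

C = (0.00, 0.00) ✓; CN at 122.5° ✓; |CN| = 23.50 ✓; ∠CNG = 139.4° ✓; |NG| = 23.90 ✓; ∠NGW = 87.80° ✓; |GW| = 12.20 ✓; ∠GWV = 144.9° ✓; |WV| = 24.40 ✓; ∠WVM = 121.8° ✓; |VM| = 18.90 ✓; ∠VMF = 58.60° ✓; |MF| = 28.00 ✗.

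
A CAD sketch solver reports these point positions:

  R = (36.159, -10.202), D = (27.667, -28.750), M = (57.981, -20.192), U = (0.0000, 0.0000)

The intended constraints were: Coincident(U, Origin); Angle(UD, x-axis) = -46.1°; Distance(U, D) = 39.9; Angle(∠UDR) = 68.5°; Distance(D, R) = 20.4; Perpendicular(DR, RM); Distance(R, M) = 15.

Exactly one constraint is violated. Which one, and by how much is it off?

Distance(R, M) = 15 — off by 9.00.

U = (0.00, 0.00) ✓; UD at -46.10° ✓; |UD| = 39.90 ✓; ∠UDR = 68.50° ✓; |DR| = 20.40 ✓; ∠(DR, RM) = 90.00° ✓; |RM| = 24.00 ✗.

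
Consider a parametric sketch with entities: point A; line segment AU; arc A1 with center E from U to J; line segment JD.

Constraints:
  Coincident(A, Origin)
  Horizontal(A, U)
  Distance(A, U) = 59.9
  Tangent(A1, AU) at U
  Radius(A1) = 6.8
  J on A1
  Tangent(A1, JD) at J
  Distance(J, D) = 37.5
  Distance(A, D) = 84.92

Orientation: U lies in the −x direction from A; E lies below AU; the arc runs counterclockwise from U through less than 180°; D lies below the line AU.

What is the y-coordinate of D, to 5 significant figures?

-42.365

A is at the origin; AU is horizontal with |AU| = 59.9 and U on the −x side, so U = (-59.900, 0.0000). The tangent condition forces EU to be normal to AU, so E = U + (0, -6.8) = (-59.900, -6.8000). Since EJ ⟂ JD (tangency), |ED| = √(6.8² + 37.5²) = 38.112 regardless of where J sits on A1. So D lies on both circle(A, 84.92) and circle(E, 38.112); the below-AU intersection is D = (-73.598, -42.365). J is the foot of the tangent from D: J = (-66.580, -5.5274).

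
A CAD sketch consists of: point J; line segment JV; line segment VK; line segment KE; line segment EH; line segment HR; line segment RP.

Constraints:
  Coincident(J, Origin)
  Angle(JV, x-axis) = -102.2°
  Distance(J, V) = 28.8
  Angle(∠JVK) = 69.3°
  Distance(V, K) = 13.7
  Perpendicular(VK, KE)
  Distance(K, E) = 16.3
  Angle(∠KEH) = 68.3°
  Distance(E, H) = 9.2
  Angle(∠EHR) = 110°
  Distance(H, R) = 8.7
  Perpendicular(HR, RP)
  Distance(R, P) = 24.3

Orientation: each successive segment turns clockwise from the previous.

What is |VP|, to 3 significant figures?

30.1

J is at the origin; JV runs at -102.2° with length 28.8, so V = (-6.09, -28.1). ∠JVK = 69.3° gives VK at 147° from the x-axis; with |VK| = 13.7, K = (-17.6, -20.7). VK ⟂ KE, so KE runs at 57.1°; with |KE| = 16.3, E = (-8.74, -7.02). ∠KEH = 68.3° gives EH at -54.6° from the x-axis; with |EH| = 9.2, H = (-3.41, -14.5). ∠EHR = 110.0° gives HR at -125° from the x-axis; with |HR| = 8.7, R = (-8.35, -21.7). HR is perpendicular to RP, so RP runs at 145°; with |RP| = 24.3, P = (-28.3, -7.88). Then |VP| = |P − V| = 30.1.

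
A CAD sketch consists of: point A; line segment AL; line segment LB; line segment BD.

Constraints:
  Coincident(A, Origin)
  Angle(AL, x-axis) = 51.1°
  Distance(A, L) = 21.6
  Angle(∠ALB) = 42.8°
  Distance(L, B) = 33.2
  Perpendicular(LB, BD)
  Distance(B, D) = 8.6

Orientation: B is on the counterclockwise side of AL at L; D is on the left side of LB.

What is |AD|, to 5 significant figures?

18.384

A is at the origin; AL runs at 51.1° with length 21.6, so L = 21.6·(cos 51.1°, sin 51.1°) = (13.564, 16.810). ∠ALB = 42.8°, so LB runs at 51.1° + (180° − 42.8°) = 188.30° from the x-axis; with |LB| = 33.2, B = L + 33.2·(cos 188.30°, sin 188.30°) = (-19.288, 12.017). The perpendicularity gives BD at right angles to LB; with |BD| = 8.6 on the left of LB, D = B + 8.6·(0.14436, -0.98953) = (-18.047, 3.5075). Then |AD| = |D − A| = 18.384.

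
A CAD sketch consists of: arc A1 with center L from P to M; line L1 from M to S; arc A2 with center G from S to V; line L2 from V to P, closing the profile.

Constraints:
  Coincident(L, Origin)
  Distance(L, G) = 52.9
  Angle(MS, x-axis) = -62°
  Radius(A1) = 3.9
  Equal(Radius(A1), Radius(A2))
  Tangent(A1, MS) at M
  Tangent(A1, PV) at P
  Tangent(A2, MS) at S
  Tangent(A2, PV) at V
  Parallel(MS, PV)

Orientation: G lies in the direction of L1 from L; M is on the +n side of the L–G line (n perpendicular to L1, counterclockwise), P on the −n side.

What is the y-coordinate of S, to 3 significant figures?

-44.9

The slot axis is L1's direction at -62.0°, so u = (cos -62.0°, sin -62.0°) = (0.469, -0.883) and n = (−sin -62.0°, cos -62.0°) = (0.883, 0.469). L is at the origin and G lies 52.9 along u from L, so G = 52.9·u = (24.8, -46.7). Tangency of A1 to both parallel lines with radius 3.9 puts M and P at L ± 3.9·n: M = (3.44, 1.83), P = (-3.44, -1.83). Equal radii place S and V the same way about G: S = G + 3.9·n = (28.3, -44.9), V = G − 3.9·n = (21.4, -48.5). So S.y = -44.9.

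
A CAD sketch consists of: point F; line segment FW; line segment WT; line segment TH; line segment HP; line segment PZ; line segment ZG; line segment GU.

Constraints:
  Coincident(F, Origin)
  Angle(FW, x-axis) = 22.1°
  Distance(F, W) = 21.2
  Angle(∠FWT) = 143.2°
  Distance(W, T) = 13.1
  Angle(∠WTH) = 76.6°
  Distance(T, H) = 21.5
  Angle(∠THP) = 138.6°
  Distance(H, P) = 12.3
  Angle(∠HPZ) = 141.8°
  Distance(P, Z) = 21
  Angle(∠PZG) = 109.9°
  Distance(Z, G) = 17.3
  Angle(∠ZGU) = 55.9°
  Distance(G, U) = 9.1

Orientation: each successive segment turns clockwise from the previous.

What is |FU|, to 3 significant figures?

2.29

F is at the origin; FW runs at 22.1° with length 21.2, so W = (19.6, 7.98). ∠FWT = 143.2° gives WT at -14.7° from the x-axis; with |WT| = 13.1, T = (32.3, 4.65). ∠WTH = 76.6° gives TH at -118° from the x-axis; with |TH| = 21.5, H = (22.2, -14.3). ∠THP = 138.6° gives HP at -160° from the x-axis; with |HP| = 12.3, P = (10.7, -18.6). ∠HPZ = 141.8° gives PZ at 162° from the x-axis; with |PZ| = 21.0, Z = (-9.34, -12.2). ∠PZG = 109.9° gives ZG at 92.2° from the x-axis; with |ZG| = 17.3, G = (-10.0, 5.05). ∠ZGU = 55.9° gives GU at -31.9° from the x-axis; with |GU| = 9.1, U = (-2.28, 0.242). Then |FU| = |U − F| = 2.29.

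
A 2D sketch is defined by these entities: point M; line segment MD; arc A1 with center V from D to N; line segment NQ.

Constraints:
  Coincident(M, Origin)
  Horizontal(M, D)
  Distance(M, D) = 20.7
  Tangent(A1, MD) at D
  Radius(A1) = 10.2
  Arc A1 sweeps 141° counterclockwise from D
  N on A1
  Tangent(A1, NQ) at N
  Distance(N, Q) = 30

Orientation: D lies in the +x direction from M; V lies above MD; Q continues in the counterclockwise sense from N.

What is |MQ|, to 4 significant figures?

37.20

M is at the origin; MD is horizontal with |MD| = 20.7 and D on the +x side, so D = (20.70, 0.000). Since A1 is tangent to MD there, VD ⟂ MD, so V = D + (0, 10.2) = (20.70, 10.20). On A1, D sits at bearing -90° from V; a 141° counterclockwise sweep puts N at bearing 51°, so N = V + 10.2·(cos 51°, sin 51°) = (27.12, 18.13). A1 meets NQ tangentially, so VN is at right angles to NQ, so NQ runs along (−sin 51°, cos 51°); with |NQ| = 30.0, Q = (3.805, 37.01). Then |MQ| = |Q − M| = 37.20.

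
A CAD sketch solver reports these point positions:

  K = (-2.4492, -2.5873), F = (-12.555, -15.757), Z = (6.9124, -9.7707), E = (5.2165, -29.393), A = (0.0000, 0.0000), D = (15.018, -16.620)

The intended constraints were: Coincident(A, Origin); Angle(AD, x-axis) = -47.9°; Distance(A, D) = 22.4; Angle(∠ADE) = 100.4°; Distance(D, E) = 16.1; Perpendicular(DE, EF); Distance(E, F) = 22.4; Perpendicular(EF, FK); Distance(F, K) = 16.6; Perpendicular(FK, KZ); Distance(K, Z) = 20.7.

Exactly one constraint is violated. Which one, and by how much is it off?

Distance(K, Z) = 20.7 — off by 8.90.

A = (0.00, 0.00) ✓; AD at -47.90° ✓; |AD| = 22.40 ✓; ∠ADE = 100.4° ✓; |DE| = 16.10 ✓; ∠(DE, EF) = 90.00° ✓; |EF| = 22.40 ✓; ∠(EF, FK) = 90.00° ✓; |FK| = 16.60 ✓; ∠(FK, KZ) = 90.00° ✓; |KZ| = 11.80 ✗.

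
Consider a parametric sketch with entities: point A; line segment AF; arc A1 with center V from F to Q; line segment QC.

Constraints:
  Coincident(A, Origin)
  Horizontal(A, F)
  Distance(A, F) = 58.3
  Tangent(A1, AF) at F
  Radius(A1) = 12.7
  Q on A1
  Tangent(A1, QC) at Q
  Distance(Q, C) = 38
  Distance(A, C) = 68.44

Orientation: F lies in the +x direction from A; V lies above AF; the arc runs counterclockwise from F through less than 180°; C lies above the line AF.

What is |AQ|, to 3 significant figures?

71.4

Checks: A = (0.00, 0.00) ✓; |VQ| = 12.70 ✓; ∠(VQ, QC) = 90.00° ✓; |QC| = 38.00 ✓; |AC| = 68.44 ✓.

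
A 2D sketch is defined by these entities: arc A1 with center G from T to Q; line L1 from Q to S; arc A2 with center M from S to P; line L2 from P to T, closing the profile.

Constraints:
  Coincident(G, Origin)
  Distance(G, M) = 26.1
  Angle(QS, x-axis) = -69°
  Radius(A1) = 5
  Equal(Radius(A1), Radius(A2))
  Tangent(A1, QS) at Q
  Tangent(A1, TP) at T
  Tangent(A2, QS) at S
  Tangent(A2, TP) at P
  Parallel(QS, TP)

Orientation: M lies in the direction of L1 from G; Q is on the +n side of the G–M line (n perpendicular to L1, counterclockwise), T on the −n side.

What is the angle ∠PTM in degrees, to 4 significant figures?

10.84°

Tangency of A1 to both parallel lines with radius 5.0 puts Q and T at G ± 5.0·n: Q = (4.668, 1.792), T = (-4.668, -1.792). Equal radii place S and P the same way about M: S = M + 5.0·n = (14.02, -22.57), P = M − 5.0·n = (4.686, -26.16). Then cos ∠PTM = TP·TM / (|TP||TM|), giving 10.84°.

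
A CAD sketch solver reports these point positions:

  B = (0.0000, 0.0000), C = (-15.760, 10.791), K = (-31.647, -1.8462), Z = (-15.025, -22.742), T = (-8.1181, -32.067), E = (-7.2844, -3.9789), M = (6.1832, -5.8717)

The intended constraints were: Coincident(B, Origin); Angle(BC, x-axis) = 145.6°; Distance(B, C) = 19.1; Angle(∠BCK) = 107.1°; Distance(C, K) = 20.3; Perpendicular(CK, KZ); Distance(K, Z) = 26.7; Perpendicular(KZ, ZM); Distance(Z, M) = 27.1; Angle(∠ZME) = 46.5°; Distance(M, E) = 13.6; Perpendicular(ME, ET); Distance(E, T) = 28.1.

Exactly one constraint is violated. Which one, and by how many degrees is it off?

Perpendicular(ME, ET) — off by 6.30°.

B = (0.00, 0.00) ✓; BC at 145.6° ✓; |BC| = 19.10 ✓; ∠BCK = 107.1° ✓; |CK| = 20.30 ✓; ∠(CK, KZ) = 90.00° ✓; |KZ| = 26.70 ✓; ∠(KZ, ZM) = 90.00° ✓; |ZM| = 27.10 ✓; ∠ZME = 46.50° ✓; |ME| = 13.60 ✓; ∠(ME, ET) = 96.30° ✗; |ET| = 28.10 ✓.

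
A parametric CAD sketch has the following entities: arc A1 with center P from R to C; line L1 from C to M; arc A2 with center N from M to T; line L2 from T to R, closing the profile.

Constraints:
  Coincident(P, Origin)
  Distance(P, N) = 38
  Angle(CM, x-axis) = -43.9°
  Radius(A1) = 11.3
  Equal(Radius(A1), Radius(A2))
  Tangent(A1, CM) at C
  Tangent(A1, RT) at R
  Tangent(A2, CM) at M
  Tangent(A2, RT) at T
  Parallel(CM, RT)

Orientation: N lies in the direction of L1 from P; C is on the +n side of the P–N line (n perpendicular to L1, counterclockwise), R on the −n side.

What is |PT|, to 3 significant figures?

39.6

The slot axis is L1's direction at -43.9°, so u = (cos -43.9°, sin -43.9°) = (0.721, -0.693) and n = (−sin -43.9°, cos -43.9°) = (0.693, 0.721). P is at the origin and N lies 38.0 along u from P, so N = 38.0·u = (27.4, -26.3). Tangency of A1 to both parallel lines with radius 11.3 puts C and R at P ± 11.3·n: C = (7.84, 8.14), R = (-7.84, -8.14). Equal radii place M and T the same way about N: M = N + 11.3·n = (35.2, -18.2), T = N − 11.3·n = (19.5, -34.5). Then |PT| = |T − P| = 39.6.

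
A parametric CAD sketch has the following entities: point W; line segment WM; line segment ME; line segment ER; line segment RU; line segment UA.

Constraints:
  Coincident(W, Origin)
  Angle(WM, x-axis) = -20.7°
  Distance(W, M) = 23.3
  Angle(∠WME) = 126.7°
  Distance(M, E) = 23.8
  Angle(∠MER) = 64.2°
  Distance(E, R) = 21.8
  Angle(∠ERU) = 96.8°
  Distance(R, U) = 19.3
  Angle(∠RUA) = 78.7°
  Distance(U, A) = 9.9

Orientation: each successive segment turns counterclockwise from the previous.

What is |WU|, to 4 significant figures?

11.32

∠MER = 64.2° gives ER at 148.4° from the x-axis; with |ER| = 21.8, R = (23.28, 16.01). ∠ERU = 96.8° gives RU at -128.4° from the x-axis; with |RU| = 19.3, U = (11.29, 0.8844). Then |WU| = |U − W| = 11.32.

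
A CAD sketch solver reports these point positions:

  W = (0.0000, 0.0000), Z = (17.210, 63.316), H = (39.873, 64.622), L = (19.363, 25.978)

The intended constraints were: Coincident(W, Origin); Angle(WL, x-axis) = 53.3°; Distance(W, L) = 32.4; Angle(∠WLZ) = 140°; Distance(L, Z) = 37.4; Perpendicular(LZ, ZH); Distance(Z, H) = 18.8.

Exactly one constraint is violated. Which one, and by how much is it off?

Distance(Z, H) = 18.8 — off by 3.90.

W = (0.00, 0.00) ✓; WL at 53.30° ✓; |WL| = 32.40 ✓; ∠WLZ = 140.0° ✓; |LZ| = 37.40 ✓; ∠(LZ, ZH) = 90.00° ✓; |ZH| = 22.70 ✗.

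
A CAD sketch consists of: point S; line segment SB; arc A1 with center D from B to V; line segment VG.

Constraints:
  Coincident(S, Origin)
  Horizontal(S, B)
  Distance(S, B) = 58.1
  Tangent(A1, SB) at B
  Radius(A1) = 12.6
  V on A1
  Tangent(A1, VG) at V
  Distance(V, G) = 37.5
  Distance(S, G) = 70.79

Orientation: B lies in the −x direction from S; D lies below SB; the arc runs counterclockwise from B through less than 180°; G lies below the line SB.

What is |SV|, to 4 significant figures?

71.44

Checks: |DV| = 12.60 ✓; ∠(DV, VG) = 90.00° ✓; |VG| = 37.50 ✓; |SG| = 70.79 ✓.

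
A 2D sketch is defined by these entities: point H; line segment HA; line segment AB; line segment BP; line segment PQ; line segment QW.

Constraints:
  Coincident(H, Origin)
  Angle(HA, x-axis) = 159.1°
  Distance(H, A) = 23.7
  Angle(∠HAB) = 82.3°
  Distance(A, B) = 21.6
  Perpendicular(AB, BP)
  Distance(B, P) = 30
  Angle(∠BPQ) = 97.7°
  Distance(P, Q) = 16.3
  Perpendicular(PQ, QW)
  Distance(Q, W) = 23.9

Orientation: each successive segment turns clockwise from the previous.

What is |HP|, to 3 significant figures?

19.5

H is at the origin; HA runs at 159.1° with length 23.7, so A = (-22.1, 8.45). ∠HAB = 82.3° gives AB at 61.4° from the x-axis; with |AB| = 21.6, B = (-11.8, 27.4). AB ⟂ BP, so BP runs at -28.6°; with |BP| = 30.0, P = (14.5, 13.1). Then |HP| = |P − H| = 19.5.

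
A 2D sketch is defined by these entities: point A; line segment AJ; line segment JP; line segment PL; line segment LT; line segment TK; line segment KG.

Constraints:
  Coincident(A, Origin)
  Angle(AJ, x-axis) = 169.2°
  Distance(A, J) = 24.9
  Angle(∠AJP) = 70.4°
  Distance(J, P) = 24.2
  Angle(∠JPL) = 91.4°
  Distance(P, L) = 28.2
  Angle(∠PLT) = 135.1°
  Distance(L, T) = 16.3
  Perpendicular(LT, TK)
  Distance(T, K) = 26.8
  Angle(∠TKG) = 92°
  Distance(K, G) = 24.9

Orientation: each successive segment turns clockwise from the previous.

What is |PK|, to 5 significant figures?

36.925

∠PLT = 135.1° gives LT at -73.900° from the x-axis; with |LT| = 16.3, T = (16.972, -3.7937). LT ⟂ TK, so TK runs at -163.90°; with |TK| = 26.8, K = (-8.7773, -11.226). Then |PK| = |K − P| = 36.925.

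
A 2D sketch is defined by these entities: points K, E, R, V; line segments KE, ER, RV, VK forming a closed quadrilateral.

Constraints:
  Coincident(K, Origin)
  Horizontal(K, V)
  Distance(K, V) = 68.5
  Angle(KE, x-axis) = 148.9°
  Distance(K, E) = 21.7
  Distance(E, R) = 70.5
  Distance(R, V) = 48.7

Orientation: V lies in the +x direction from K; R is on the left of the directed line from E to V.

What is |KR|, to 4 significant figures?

61.58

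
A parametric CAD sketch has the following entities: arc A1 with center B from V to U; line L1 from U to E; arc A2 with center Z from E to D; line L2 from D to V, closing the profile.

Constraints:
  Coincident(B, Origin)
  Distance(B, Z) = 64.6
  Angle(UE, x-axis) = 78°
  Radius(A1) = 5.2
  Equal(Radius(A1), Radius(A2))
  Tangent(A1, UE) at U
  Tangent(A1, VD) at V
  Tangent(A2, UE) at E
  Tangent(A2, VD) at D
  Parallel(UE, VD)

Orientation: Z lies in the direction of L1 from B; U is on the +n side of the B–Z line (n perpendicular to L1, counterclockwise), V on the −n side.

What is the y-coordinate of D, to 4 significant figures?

62.11

Tangency of A1 to both parallel lines with radius 5.2 puts U and V at B ± 5.2·n: U = (-5.086, 1.081), V = (5.086, -1.081). Equal radii place E and D the same way about Z: E = Z + 5.2·n = (8.345, 64.27), D = Z − 5.2·n = (18.52, 62.11). So D.y = 62.11.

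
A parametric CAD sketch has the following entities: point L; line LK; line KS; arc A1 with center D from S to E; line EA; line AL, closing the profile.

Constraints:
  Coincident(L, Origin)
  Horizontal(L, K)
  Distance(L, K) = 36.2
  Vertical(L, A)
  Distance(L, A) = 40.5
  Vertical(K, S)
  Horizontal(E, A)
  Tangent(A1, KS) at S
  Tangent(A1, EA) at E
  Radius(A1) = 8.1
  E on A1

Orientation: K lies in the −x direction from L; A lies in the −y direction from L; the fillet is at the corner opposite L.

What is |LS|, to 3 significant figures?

48.6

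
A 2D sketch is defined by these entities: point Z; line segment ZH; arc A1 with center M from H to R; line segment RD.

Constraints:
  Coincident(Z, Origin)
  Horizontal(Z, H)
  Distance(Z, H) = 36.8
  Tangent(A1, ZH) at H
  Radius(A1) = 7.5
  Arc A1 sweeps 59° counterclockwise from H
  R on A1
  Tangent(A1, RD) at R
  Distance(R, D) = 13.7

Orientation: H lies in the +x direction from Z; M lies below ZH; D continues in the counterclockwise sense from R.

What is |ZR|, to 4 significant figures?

30.59

Z is at the origin; Z and H share the same y with |ZH| = 36.8 and H on the +x side, so H = (36.80, 0.000). A1 meets ZH tangentially, so MH is at right angles to ZH, so M = H + (0, -7.5) = (36.80, -7.500). On A1, H sits at bearing 90° from M; a 59° counterclockwise sweep puts R at bearing 149°, so R = M + 7.5·(cos 149°, sin 149°) = (30.37, -3.637). Then |ZR| = |R − Z| = 30.59.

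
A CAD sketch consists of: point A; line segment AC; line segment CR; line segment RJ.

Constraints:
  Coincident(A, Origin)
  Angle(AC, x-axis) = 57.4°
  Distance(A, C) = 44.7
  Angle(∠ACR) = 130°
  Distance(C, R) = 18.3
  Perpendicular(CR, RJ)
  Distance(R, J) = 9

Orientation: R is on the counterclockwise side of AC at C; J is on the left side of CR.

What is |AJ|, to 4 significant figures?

53.38

∠ACR = 130.0°, so CR runs at 57.4° + (180° − 130.0°) = 107.4° from the x-axis; with |CR| = 18.3, R = C + 18.3·(cos 107.4°, sin 107.4°) = (18.61, 55.12). The perpendicularity gives RJ at right angles to CR; with |RJ| = 9.0 on the left of CR, J = R + 9.0·(-0.9542, -0.2990) = (10.02, 52.43). Then |AJ| = |J − A| = 53.38.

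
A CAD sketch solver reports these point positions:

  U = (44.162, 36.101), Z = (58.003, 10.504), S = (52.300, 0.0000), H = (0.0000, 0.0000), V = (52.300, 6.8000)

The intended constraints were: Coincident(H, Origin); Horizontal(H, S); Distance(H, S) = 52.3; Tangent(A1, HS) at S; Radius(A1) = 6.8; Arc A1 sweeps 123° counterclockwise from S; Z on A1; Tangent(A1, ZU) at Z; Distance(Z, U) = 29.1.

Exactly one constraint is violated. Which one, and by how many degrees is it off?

Tangent(A1, ZU) at Z — off by 4.60°.

H = (0.00, 0.00) ✓; H.y = 0.00, S.y = 0.00 ✓; |HS| = 52.30 ✓; ∠(VS, SH) = 90.00° ✓; |VS| = 6.800 ✓; bearing(V→Z) − bearing(V→S) = 123.0° ✓; |VZ| = 6.800 ✓; ∠(VZ, ZU) = 94.60° ✗; |ZU| = 29.10 ✓.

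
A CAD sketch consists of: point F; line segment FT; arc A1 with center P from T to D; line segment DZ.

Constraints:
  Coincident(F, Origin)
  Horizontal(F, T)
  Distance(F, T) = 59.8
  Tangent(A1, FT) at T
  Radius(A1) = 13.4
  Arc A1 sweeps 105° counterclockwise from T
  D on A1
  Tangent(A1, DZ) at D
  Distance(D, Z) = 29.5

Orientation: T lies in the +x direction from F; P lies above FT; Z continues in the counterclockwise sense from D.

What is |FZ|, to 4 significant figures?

79.35

F is at the origin; FT is horizontal with |FT| = 59.8 and T on the +x side, so T = (59.80, 0.000). The tangent condition forces PT to be normal to FT, so P = T + (0, 13.4) = (59.80, 13.40). On A1, T sits at bearing -90° from P; a 105° counterclockwise sweep puts D at bearing 15°, so D = P + 13.4·(cos 15°, sin 15°) = (72.74, 16.87). Tangency of A1 to DZ means the radius PD is perpendicular to DZ, so DZ runs along (−sin 15°, cos 15°); with |DZ| = 29.5, Z = (65.11, 45.36). Then |FZ| = |Z − F| = 79.35.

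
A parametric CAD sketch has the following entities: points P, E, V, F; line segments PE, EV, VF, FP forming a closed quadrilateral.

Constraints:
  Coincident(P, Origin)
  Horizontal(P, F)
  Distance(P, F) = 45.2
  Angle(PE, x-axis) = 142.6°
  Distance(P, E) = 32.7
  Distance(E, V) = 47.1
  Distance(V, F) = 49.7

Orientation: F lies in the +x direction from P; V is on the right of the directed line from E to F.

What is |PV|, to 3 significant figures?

19.7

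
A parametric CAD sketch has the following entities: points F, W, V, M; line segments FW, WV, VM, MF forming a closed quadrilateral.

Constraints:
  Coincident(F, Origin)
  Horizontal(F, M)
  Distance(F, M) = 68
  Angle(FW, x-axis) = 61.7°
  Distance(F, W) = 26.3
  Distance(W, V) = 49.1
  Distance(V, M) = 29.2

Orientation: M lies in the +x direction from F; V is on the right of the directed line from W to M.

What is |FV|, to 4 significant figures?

45.70

F is at the origin; F and M share the same y with |FM| = 68.0 and M in +x, so M = (68.0, 0). FW runs at 61.7° with |FW| = 26.3, so W = (12.47, 23.16). V is determined by |WV| = 49.1 and |VM| = 29.2 together: it lies at the intersection of circle(W, 49.1) and circle(M, 29.2). With |WM| = 60.17, the foot of the radical line on WM is 43.03 from W and the perpendicular offset is √(49.1² − 43.03²) = 23.64. Taking the right-of-WM solution: V = (43.09, -15.23).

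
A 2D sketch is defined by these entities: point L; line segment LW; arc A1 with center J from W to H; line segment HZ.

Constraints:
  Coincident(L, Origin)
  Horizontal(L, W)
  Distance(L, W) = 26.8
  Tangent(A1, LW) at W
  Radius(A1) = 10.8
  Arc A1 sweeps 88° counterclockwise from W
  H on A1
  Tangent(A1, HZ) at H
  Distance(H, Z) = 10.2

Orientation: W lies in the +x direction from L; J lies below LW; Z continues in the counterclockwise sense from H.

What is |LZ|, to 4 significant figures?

25.88

L is at the origin; LW is horizontal with |LW| = 26.8 and W on the +x side, so W = (26.80, 0.000). The tangent condition forces JW to be normal to LW, so J = W + (0, -10.8) = (26.80, -10.80). On A1, W sits at bearing 90° from J; an 88° counterclockwise sweep puts H at bearing 178°, so H = J + 10.8·(cos 178°, sin 178°) = (16.01, -10.42). The tangent condition forces JH to be normal to HZ, so HZ runs along (−sin 178°, cos 178°); with |HZ| = 10.2, Z = (15.65, -20.62). Then |LZ| = |Z − L| = 25.88.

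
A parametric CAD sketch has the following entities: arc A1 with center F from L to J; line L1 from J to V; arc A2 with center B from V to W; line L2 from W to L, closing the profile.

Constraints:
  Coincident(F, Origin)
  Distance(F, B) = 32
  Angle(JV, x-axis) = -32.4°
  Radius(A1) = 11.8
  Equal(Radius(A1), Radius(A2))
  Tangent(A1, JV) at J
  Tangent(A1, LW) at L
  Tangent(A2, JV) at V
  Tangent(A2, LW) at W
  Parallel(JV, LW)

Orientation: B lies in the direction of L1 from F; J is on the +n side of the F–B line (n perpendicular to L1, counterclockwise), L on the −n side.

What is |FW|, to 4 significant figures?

34.11

The slot axis is L1's direction at -32.4°, so u = (cos -32.4°, sin -32.4°) = (0.8443, -0.5358) and n = (−sin -32.4°, cos -32.4°) = (0.5358, 0.8443). F is at the origin and B lies 32.0 along u from F, so B = 32.0·u = (27.02, -17.15). Tangency of A1 to both parallel lines with radius 11.8 puts J and L at F ± 11.8·n: J = (6.323, 9.963), L = (-6.323, -9.963). Equal radii place V and W the same way about B: V = B + 11.8·n = (33.34, -7.183), W = B − 11.8·n = (20.70, -27.11). Then |FW| = |W − F| = 34.11.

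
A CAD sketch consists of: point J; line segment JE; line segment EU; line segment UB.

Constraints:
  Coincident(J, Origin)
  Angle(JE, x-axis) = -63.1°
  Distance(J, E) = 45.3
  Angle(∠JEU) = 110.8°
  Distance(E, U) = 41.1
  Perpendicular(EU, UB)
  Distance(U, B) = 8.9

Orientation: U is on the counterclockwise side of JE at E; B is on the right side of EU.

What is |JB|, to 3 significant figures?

76.8

J is at the origin; JE runs at -63.1° with length 45.3, so E = 45.3·(cos -63.1°, sin -63.1°) = (20.5, -40.4). ∠JEU = 110.8°, so EU runs at -63.1° + (180° − 110.8°) = 6.10° from the x-axis; with |EU| = 41.1, U = E + 41.1·(cos 6.10°, sin 6.10°) = (61.4, -36.0). EU is perpendicular to UB; with |UB| = 8.9 on the right of EU, B = U + 8.9·(0.106, -0.994) = (62.3, -44.9). Then |JB| = |B − J| = 76.8.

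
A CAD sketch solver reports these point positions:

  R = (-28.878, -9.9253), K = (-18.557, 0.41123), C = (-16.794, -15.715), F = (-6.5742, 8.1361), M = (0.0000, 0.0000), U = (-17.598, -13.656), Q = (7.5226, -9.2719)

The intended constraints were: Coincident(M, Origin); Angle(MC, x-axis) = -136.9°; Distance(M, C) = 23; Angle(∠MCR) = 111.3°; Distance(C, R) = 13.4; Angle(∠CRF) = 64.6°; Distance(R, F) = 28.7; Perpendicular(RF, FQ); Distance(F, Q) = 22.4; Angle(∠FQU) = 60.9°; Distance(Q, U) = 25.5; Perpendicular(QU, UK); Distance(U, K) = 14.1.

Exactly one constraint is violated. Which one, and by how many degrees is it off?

Perpendicular(QU, UK) — off by 6.00°.

M = (0.00, 0.00) ✓; MC at -136.9° ✓; |MC| = 23.00 ✓; ∠MCR = 111.3° ✓; |CR| = 13.40 ✓; ∠CRF = 64.60° ✓; |RF| = 28.70 ✓; ∠(RF, FQ) = 90.00° ✓; |FQ| = 22.40 ✓; ∠FQU = 60.90° ✓; |QU| = 25.50 ✓; ∠(QU, UK) = 96.00° ✗; |UK| = 14.10 ✓.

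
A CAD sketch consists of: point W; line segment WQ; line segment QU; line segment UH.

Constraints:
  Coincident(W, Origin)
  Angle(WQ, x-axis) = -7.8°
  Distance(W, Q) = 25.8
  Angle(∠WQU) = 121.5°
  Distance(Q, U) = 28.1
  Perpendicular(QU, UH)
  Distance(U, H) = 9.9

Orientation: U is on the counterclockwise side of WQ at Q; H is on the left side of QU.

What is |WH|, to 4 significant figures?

43.30

W is at the origin; WQ runs at -7.8° with length 25.8, so Q = 25.8·(cos -7.8°, sin -7.8°) = (25.56, -3.501). ∠WQU = 121.5°, so QU runs at -7.8° + (180° − 121.5°) = 50.70° from the x-axis; with |QU| = 28.1, U = Q + 28.1·(cos 50.70°, sin 50.70°) = (43.36, 18.24). The perpendicularity gives UH at right angles to QU; with |UH| = 9.9 on the left of QU, H = U + 9.9·(-0.7738, 0.6334) = (35.70, 24.51). Then |WH| = |H − W| = 43.30.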